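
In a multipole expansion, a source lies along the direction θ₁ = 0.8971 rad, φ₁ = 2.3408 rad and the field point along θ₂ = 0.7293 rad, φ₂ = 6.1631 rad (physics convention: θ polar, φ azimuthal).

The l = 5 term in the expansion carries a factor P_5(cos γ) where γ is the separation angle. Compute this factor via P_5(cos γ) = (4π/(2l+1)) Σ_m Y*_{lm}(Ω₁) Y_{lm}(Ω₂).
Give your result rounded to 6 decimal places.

0.111487

Expand P_5 via completeness: Σ_{m} conj(Y_{5,m}) at Ω₁ times Y_{5,m} at Ω₂ —
  term(m=-5) = (0.007969, -0.002137)   from Y*(Ω₁)=(0.088041, -0.102756), Y(Ω₂)=(0.050310, 0.034450)
  term(m=-4) = (-0.067334, -0.029970)   from Y*(Ω₁)=(-0.340942, 0.021021), Y(Ω₂)=(0.191346, 0.099700)
  term(m=-3) = (0.076912, 0.150917)   from Y*(Ω₁)=(0.305447, 0.278461), Y(Ω₂)=(0.383504, 0.144464)
  term(m=-2) = (0.008435, -0.039696)   from Y*(Ω₁)=(-0.003333, -0.108232), Y(Ω₂)=(0.364027, 0.089149)
  term(m=-1) = (-0.015385, 0.012459)   from Y*(Ω₁)=(0.220900, -0.227808), Y(Ω₂)=(-0.061939, -0.007474)
  term(m=+0) = (0.076393, 0.000000)   from Y*(Ω₁)=(-0.197109, -0.000000), Y(Ω₂)=(-0.387568, 0.000000)
  term(m=+1) = (-0.015385, -0.012459)   from Y*(Ω₁)=(-0.220900, -0.227808), Y(Ω₂)=(0.061939, -0.007474)
  term(m=+2) = (0.008435, 0.039696)   from Y*(Ω₁)=(-0.003333, 0.108232), Y(Ω₂)=(0.364027, -0.089149)
  term(m=+3) = (0.076912, -0.150917)   from Y*(Ω₁)=(-0.305447, 0.278461), Y(Ω₂)=(-0.383504, 0.144464)
  term(m=+4) = (-0.067334, 0.029970)   from Y*(Ω₁)=(-0.340942, -0.021021), Y(Ω₂)=(0.191346, -0.099700)
  term(m=+5) = (0.007969, 0.002137)   from Y*(Ω₁)=(-0.088041, -0.102756), Y(Ω₂)=(-0.050310, 0.034450)
Σ over m = (0.097590, 0.000000); ×(4π/11) → (0.111487, 0.000000). Real part: 0.111487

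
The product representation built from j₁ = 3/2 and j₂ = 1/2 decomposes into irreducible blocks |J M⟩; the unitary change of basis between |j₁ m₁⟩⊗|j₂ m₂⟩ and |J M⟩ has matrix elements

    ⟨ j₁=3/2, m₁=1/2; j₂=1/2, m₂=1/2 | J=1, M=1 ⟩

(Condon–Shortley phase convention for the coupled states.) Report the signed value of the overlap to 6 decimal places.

−√(1/4) ≈ -0.500000

j₁+j₂−J=1  J+j₁−j₂=2  J−j₁+j₂=0  j₁+j₂+J+1=4
(j₁±m₁, j₂±m₂, J±M) = (2,1,1,0,2,0)
P² = 1
sum k=1..1:
  [1] −1/2 = -1/2
S = -1/2
C² = P²·S² = 1/4 ; C = -0.500000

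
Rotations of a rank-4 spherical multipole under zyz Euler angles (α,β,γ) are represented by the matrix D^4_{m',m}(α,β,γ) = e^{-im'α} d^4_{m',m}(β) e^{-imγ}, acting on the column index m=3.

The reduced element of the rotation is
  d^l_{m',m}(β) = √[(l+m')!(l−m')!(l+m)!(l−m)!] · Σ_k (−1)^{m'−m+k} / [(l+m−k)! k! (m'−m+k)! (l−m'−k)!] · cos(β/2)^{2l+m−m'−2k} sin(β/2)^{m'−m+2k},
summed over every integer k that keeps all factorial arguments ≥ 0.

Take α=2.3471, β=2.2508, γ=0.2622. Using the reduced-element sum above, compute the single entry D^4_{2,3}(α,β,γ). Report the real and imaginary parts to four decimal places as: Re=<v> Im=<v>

First d^4_{2,3}(β=2.2508), then the phase factors e^{-i(2)α} and e^{-i(3)γ}:
Half-angle: c=0.430816, s=0.902440. N=√(720·2·5040·1)=2693.993318
k: max(0,(3)−(2))=1 … min(4+(3),4−(2))=2
  k=1: (−1)^0·2693.9933/(720)·0.4308^7·0.9024^1 = +0.009301
  k=2: (−1)^1·2693.9933/(240)·0.4308^5·0.9024^3 = -0.122433
d^4_{2,3}(2.2508) = +0.009301 -0.122433 = -0.113132
Attach z-rotation phases: D = e^{-i(2)(2.3471)}·(-0.113132)·e^{-i(3)(0.2622)} = -0.078626-0.081344i

Re=-0.0786 Im=-0.0813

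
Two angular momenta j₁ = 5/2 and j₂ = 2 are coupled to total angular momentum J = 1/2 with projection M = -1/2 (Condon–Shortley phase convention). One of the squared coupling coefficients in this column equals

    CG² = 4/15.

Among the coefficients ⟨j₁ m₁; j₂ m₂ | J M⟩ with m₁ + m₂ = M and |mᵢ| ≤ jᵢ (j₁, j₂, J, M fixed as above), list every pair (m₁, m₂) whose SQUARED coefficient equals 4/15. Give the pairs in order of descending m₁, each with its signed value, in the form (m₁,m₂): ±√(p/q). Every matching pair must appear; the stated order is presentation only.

Admissible pairs with m₁+m₂ = M = -1/2: (-5/2,2), (-3/2,1), (-1/2,0), (1/2,-1), (3/2,-2)
  (m₁,m₂)=(3/2,-2): CG² = 1/15, CG = +√(1/15)
  (m₁,m₂)=(1/2,-1): CG² = 2/15, CG = −√(2/15)
  (m₁,m₂)=(-1/2,0): CG² = 1/5, CG = +√(1/5)
  (m₁,m₂)=(-3/2,1): CG² = 4/15, CG = −√(4/15)   ← matches the target
  (m₁,m₂)=(-5/2,2): CG² = 1/3, CG = +√(1/3)
Pairs with CG² = 4/15: (-3/2,1): −√(4/15)

(-3/2,1): −√(4/15)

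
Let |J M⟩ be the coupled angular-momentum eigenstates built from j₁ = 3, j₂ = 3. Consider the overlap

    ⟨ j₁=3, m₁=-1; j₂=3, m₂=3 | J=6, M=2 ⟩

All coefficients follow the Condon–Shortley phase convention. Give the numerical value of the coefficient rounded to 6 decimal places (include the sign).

j₁+j₂−J=0  J+j₁−j₂=6  J−j₁+j₂=6  j₁+j₂+J+1=13
(j₁±m₁, j₂±m₂, J±M) = (2,4,6,0,8,4)
P² = 398131200/11
sum k=0..0:
  [0] +1/34560 = 1/34560
S = 1/34560
C² = P²·S² = 1/33 ; C = +0.174078

+√(1/33) ≈ +0.174078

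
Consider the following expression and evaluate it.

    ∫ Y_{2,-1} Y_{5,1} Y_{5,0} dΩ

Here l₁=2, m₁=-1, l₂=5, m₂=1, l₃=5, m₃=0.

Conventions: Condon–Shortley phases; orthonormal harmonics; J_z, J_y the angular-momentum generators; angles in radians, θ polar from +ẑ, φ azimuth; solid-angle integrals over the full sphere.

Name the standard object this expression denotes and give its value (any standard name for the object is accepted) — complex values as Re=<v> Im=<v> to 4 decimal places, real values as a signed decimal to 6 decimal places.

This is a Gaunt coefficient — the integral of a triple product of spherical harmonics over the sphere.
Checks pass: Σm=0; 12 even; l₃=5∈[3,7].
(2·2+1)(2·5+1)(2·5+1) = 605
Δ: 2! 2! 8! / 13! → 1/38610
sum: t=0:+1/2880 t=1:−1/576 t=2:+1/2880 = -1/960
3j²(2 5 5; 0 0 0) = Δ·Π!·Σ² = 10/429  (sign +1)
sum: t=1:−1/1440 t=2:+1/1152 = 1/5760
3j²(2 5 5; -1 1 0) = Δ·Π!·Σ² = 1/858  (sign -1)
combine: 4πI² = 605·10/429·1/858 = 25/1521
take √, sign -1: I = -0.03616600

Gaunt coefficient, -0.036166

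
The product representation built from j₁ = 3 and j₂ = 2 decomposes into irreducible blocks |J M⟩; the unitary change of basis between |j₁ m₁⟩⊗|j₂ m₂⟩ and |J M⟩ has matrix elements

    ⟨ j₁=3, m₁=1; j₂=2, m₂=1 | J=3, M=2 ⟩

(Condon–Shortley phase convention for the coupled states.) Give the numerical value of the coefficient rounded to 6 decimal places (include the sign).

-0.500000

√[7·2!4!2!/9! · 4!2!3!1!5!1!] = √(64)
  +(−1)^1/∏(1,1,1,2,3,0)! = -1/12  (running -1/12)
  +(−1)^2/∏(2,0,0,1,4,1)! = 1/48  (running -1/16)
⟨..|..⟩ = √(64)·(-1/16) = -0.500000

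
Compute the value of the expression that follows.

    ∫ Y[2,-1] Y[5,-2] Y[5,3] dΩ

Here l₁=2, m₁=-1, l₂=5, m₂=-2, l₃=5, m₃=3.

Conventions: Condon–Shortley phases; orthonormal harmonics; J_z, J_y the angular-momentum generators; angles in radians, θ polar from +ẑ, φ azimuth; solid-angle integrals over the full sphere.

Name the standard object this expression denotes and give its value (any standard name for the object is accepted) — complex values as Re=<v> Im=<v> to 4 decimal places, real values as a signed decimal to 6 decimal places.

This is a Gaunt coefficient — the integral of a triple product of spherical harmonics over the sphere.
m-sum 0 ✓  L=12 even ✓  3≤5≤7 ✓
Π(2lᵢ+1) = 5×11×11 = 605
triangle coeff Δ(2,5,5) = 1/38610
Σ_t [0,2]: t=0:+1/2880 t=1:−1/576 t=2:+1/2880 = -1/960
(3j)²=10/429 [(2 5 5; 0 0 0)], sign=+1
Σ_t [1,2]: t=1:−1/2880 t=2:+1/10080 = -1/4032
(3j)²=10/429 [(2 5 5; -1 -2 3)], sign=-1
⇒ 4πI² = 500/1521
I = (-1)√(500/1521/(4π)) = -0.16173926

Gaunt coefficient, -0.161739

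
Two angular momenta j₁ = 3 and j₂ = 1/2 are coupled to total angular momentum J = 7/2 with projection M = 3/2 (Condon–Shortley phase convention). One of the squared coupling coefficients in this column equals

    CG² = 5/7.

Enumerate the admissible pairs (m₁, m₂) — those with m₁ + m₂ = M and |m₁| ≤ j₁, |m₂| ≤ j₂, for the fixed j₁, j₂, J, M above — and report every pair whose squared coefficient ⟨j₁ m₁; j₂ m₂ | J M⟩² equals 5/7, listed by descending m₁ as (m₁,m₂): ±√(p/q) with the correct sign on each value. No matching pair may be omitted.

Admissible pairs with m₁+m₂ = M = 3/2: (1,1/2), (2,-1/2)
  (m₁,m₂)=(2,-1/2): CG² = 2/7, CG = +√(2/7)
  (m₁,m₂)=(1,1/2): CG² = 5/7, CG = +√(5/7)   ← matches the target
Pairs with CG² = 5/7: (1,1/2): +√(5/7)

(1,1/2): +√(5/7)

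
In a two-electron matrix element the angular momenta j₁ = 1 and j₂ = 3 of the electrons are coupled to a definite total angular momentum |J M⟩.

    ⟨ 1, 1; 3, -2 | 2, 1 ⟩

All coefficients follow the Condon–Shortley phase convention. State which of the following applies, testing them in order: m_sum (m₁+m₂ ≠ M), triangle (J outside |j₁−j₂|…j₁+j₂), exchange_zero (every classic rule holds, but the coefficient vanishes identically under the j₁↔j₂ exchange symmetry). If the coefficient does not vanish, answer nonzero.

m_sum

m-sum: m₁+m₂ = 1+(-2) = -1, M = 1  ✗ ⇒ coefficient is 0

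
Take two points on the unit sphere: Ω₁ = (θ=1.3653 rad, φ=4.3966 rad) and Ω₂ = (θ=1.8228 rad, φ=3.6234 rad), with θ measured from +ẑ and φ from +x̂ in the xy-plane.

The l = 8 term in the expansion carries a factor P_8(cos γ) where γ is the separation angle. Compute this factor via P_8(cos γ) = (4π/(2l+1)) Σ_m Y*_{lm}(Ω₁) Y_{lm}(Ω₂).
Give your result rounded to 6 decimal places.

Summing Y*_{l m}(θ₁,φ₁)·Y_{l m}(θ₂,φ₂) over m ∈ [−8, 8]; prefactor 4π/(2·8+1) = 0.739198:
  [-8]  conj(Y_{8,-8})(Ω₁) = -0.35506 - 0.25096j ; Y_{8,-8}(Ω₂) = -0.30162 + 0.26076j ; Δ = 0.17253 - 0.01689j
  [-7]  conj(Y_{8,-7})(Ω₁) = 0.29083 - 0.21641j ; Y_{8,-7}(Ω₂) = -0.39972 + 0.09404j ; Δ = -0.09590 + 0.11386j
  [-6]  conj(Y_{8,-6})(Ω₁) = -0.03959 - 0.11792j ; Y_{8,-6}(Ω₂) = 0.02027 + 0.00519j ; Δ = -0.00019 - 0.00260j
  [-5]  conj(Y_{8,-5})(Ω₁) = 0.35438 - 0.00289j ; Y_{8,-5}(Ω₂) = 0.26544 + 0.23877j ; Δ = 0.09476 + 0.08385j
  [-4]  conj(Y_{8,-4})(Ω₁) = 0.00283 - 0.00892j ; Y_{8,-4}(Ω₂) = 0.03792 + 0.10184j ; Δ = 0.00102 - 0.00005j
  [-3]  conj(Y_{8,-3})(Ω₁) = 0.26949 + 0.19379j ; Y_{8,-3}(Ω₂) = 0.03795 - 0.30110j ; Δ = 0.06858 - 0.07379j
  [-2]  conj(Y_{8,-2})(Ω₁) = -0.03404 + 0.02490j ; Y_{8,-2}(Ω₂) = 0.09204 - 0.13249j ; Δ = 0.00017 + 0.00680j
  [-1]  conj(Y_{8,-1})(Ω₁) = 0.09879 + 0.30238j ; Y_{8,-1}(Ω₂) = -0.24354 + 0.12735j ; Δ = -0.06257 - 0.06106j
  [+0]  conj(Y_{8,0})(Ω₁) = -0.05722 + 0.00000j ; Y_{8,0}(Ω₂) = -0.17575 + 0.00000j ; Δ = 0.01006 + 0.00000j
  [+1]  conj(Y_{8,1})(Ω₁) = -0.09879 + 0.30238j ; Y_{8,1}(Ω₂) = 0.24354 + 0.12735j ; Δ = -0.06257 + 0.06106j
  [+2]  conj(Y_{8,2})(Ω₁) = -0.03404 - 0.02490j ; Y_{8,2}(Ω₂) = 0.09204 + 0.13249j ; Δ = 0.00017 - 0.00680j
  [+3]  conj(Y_{8,3})(Ω₁) = -0.26949 + 0.19379j ; Y_{8,3}(Ω₂) = -0.03795 - 0.30110j ; Δ = 0.06858 + 0.07379j
  [+4]  conj(Y_{8,4})(Ω₁) = 0.00283 + 0.00892j ; Y_{8,4}(Ω₂) = 0.03792 - 0.10184j ; Δ = 0.00102 + 0.00005j
  [+5]  conj(Y_{8,5})(Ω₁) = -0.35438 - 0.00289j ; Y_{8,5}(Ω₂) = -0.26544 + 0.23877j ; Δ = 0.09476 - 0.08385j
  [+6]  conj(Y_{8,6})(Ω₁) = -0.03959 + 0.11792j ; Y_{8,6}(Ω₂) = 0.02027 - 0.00519j ; Δ = -0.00019 + 0.00260j
  [+7]  conj(Y_{8,7})(Ω₁) = -0.29083 - 0.21641j ; Y_{8,7}(Ω₂) = 0.39972 + 0.09404j ; Δ = -0.09590 - 0.11386j
  [+8]  conj(Y_{8,8})(Ω₁) = -0.35506 + 0.25096j ; Y_{8,8}(Ω₂) = -0.30162 - 0.26076j ; Δ = 0.17253 + 0.01689j
Accumulated sum 0.36684 + 0.00000j; after 4π/(2l+1) scaling, 0.27117 + 0.00000j ⇒ P_8 = 0.271165

0.271165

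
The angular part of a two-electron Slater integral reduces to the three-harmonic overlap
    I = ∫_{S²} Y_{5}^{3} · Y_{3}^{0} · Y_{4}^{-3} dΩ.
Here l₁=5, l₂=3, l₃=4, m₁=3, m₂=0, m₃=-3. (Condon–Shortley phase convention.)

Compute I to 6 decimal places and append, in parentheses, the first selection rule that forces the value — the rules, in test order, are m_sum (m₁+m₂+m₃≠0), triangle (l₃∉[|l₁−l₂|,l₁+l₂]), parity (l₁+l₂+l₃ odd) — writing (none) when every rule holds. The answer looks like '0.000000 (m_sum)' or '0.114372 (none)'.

m-sum 0 ✓  L=12 even ✓  2≤4≤8 ✓
Π(2lᵢ+1) = 11×7×9 = 693
triangle coeff Δ(5,3,4) = 1/180180
Σ_t [1,3]: t=1:−1/576 t=2:+1/144 t=3:−1/576 = 1/288
(3j)²=20/1001 [(5 3 4; 0 0 0)], sign=+1
Σ_t [1,2]: t=1:−1/1440 t=2:+1/2880 = -1/2880
(3j)²=7/715 [(5 3 4; 3 0 -3)], sign=+1
⇒ 4πI² = 252/1859
I = (+1)√(252/1859/(4π)) = 0.10386175
No selection rule forces the value: the integral is nonzero (none).

0.103862 (none)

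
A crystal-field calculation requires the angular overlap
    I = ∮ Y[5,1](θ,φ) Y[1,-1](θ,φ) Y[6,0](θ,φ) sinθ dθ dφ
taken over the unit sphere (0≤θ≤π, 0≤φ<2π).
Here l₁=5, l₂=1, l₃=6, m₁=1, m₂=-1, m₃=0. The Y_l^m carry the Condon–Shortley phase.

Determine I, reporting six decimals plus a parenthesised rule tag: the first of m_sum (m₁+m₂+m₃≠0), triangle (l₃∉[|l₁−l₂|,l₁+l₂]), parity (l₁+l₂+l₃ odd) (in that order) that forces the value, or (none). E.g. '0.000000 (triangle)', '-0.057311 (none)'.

0.158246 (none)

m-sum 0 ✓  L=12 even ✓  4≤6≤6 ✓
Π(2lᵢ+1) = 11×3×13 = 429
triangle coeff Δ(5,1,6) = 1/858
Σ_t [0,0]: t=0:+1/14400 = 1/14400
(3j)²=6/143 [(5 1 6; 0 0 0)], sign=+1
Σ_t [0,0]: t=0:+1/34560 = 1/34560
(3j)²=5/286 [(5 1 6; 1 -1 0)], sign=+1
⇒ 4πI² = 45/143
I = (+1)√(45/143/(4π)) = 0.15824621
No selection rule forces the value: the integral is nonzero (none).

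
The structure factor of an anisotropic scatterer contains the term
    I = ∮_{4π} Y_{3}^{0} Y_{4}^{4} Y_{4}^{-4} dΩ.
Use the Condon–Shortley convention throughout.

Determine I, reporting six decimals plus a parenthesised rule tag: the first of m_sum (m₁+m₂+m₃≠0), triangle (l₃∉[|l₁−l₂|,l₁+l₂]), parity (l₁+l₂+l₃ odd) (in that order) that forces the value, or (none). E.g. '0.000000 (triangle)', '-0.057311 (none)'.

0.000000 (parity)

l₁+l₂+l₃=11 is odd: 3j(l;000)=0 ⇒ I=0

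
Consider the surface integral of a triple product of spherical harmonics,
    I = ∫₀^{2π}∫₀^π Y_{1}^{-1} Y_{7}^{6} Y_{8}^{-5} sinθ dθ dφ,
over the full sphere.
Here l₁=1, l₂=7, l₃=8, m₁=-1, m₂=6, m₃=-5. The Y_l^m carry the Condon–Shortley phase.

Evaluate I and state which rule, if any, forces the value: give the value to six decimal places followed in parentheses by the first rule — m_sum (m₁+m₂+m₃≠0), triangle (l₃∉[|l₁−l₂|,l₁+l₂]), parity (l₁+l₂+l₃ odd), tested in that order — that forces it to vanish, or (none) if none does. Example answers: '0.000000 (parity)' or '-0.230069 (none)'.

Rules hold: Σm=0, L=16 even, 6≤8≤8.
N = 3·15·17 = 765
Δ = 0!·2!·14!/17! = 1/2040
Racah Σ t=0..0: t=0:+1/25401600 = 1/25401600
⇒ 3j(1 7 8; 0 0 0)² = 8/255, sgn +1
Racah Σ t=0..0: t=0:+1/12454041600 = 1/12454041600
⇒ 3j(1 7 8; -1 6 -5)² = 1/680, sgn -1
4πI² = N·(3j₀)²·(3jₘ)² = 3/85
I = -1·√(0.0352941/4π) = -0.05299638
No selection rule forces the value: the integral is nonzero (none).

-0.052996 (none)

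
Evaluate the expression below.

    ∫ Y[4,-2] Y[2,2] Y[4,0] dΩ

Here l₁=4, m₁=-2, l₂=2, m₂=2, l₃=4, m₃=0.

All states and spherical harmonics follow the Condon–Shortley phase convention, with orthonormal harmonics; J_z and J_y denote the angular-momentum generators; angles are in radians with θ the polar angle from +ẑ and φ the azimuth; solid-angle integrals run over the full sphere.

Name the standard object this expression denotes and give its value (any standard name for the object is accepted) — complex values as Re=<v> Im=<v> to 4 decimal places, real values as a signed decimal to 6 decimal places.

This is a Gaunt coefficient — the integral of a triple product of spherical harmonics over the sphere.
Rules hold: Σm=0, L=10 even, 2≤4≤6.
N = 9·5·9 = 405
Δ = 2!·6!·2!/11! = 1/13860
Racah Σ t=0..2: t=0:+1/192 t=1:−1/36 t=2:+1/192 = -5/288
⇒ 3j(4 2 4; 0 0 0)² = 20/693, sgn -1
Racah Σ t=2..2: t=2:+1/192 = 1/192
⇒ 3j(4 2 4; -2 2 0)² = 3/77, sgn +1
4πI² = N·(3j₀)²·(3jₘ)² = 2700/5929
I = -1·√(0.455389/4π) = -0.19036462

Gaunt coefficient, -0.190365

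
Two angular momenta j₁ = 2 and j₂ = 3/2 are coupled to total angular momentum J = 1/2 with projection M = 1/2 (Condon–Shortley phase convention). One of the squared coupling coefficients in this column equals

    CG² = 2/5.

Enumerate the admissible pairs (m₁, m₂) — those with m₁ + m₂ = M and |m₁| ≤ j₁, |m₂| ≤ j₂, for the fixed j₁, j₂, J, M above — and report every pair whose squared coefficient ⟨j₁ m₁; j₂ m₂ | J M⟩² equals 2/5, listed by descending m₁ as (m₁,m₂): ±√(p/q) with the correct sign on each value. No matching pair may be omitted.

Admissible pairs with m₁+m₂ = M = 1/2: (-1,3/2), (0,1/2), (1,-1/2), (2,-3/2)
  (m₁,m₂)=(2,-3/2): CG² = 2/5, CG = +√(2/5)   ← matches the target
  (m₁,m₂)=(1,-1/2): CG² = 3/10, CG = −√(3/10)
  (m₁,m₂)=(0,1/2): CG² = 1/5, CG = +√(1/5)
  (m₁,m₂)=(-1,3/2): CG² = 1/10, CG = −√(1/10)
Pairs with CG² = 2/5: (2,-3/2): +√(2/5)

(2,-3/2): +√(2/5)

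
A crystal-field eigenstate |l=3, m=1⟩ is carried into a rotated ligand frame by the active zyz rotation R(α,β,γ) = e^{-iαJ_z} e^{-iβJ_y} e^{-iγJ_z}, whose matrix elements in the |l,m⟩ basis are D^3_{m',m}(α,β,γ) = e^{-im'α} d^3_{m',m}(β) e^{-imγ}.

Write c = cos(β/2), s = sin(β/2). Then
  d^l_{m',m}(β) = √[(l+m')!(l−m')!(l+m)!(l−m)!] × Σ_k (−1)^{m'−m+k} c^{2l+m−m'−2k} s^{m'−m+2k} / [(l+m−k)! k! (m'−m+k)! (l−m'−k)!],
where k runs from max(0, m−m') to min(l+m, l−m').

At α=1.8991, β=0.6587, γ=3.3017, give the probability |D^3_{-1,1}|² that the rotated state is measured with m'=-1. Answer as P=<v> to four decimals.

First d^3_{-1,1}(β=0.6587), then the phase factors e^{-i(-1)α} and e^{-i(1)γ}:
c=cos(0.658700/2)=0.946253, s=sin(0.658700/2)=0.323428; N=√[2·24·24·2]=48.000000
k: max(0,(1)−(-1))=2 … min(3+(1),3−(-1))=4
  k=2: (−1)^0·48.0000/(8)·0.9463^4·0.3234^2 = +0.503194
  k=3: (−1)^1·48.0000/(6)·0.9463^2·0.3234^4 = -0.078382
  k=4: (−1)^2·48.0000/(48)·0.9463^0·0.3234^6 = +0.001145
d^3_{-1,1}(0.6587) = +0.503194 -0.078382 +0.001145 = +0.425957
|D^3_{-1,1}|² = |d^3_{-1,1}(β)|² = (+0.425957)² = 0.181439 (the z-rotation phases have unit modulus)

P=0.1814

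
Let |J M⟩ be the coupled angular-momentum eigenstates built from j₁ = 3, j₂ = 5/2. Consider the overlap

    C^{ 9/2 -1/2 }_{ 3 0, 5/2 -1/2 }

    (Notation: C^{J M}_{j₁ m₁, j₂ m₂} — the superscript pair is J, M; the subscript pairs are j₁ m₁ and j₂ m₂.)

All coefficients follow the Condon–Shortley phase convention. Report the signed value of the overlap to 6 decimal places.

+√(10/231) ≈ +0.208063

√[10·1!5!4!/11! · 3!3!2!3!4!5!] = √(69120/77)
  +(−1)^0/∏(0,1,3,2,2,2)! = 1/48  (running 1/48)
  +(−1)^1/∏(1,0,2,1,3,3)! = -1/72  (running 1/144)
⟨..|..⟩ = √(69120/77)·(1/144) = +0.208063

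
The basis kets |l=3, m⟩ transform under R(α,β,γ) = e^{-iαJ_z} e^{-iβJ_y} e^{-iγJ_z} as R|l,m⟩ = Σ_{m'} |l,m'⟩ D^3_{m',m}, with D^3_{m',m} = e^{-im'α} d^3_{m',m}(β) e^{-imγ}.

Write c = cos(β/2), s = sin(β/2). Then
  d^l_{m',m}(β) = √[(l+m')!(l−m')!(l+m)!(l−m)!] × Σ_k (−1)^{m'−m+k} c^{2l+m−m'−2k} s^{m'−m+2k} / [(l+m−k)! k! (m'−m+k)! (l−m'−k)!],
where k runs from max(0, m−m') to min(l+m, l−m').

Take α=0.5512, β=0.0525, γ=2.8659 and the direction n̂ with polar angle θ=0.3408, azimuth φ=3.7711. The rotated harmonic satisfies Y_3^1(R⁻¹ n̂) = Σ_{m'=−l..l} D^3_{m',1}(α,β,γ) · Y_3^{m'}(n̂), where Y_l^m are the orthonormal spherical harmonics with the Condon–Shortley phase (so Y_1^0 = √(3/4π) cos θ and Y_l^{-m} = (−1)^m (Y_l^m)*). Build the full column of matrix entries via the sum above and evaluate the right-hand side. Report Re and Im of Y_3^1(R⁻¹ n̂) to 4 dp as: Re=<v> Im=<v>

Re=-0.3807 Im=-0.1364

Need the full column D^3_{m',1} for m'=−3..3 at α=0.5512, β=0.0525, γ=2.8659.
cos(β/2)=0.999655, sin(β/2)=0.026247
d^3_{-3,1}: single k=4 term ⇒ +0.000002;  D = +0.000001-0.000002i
d^3_{-2,1}: k∈[3..4] ⇒ +0.000114 -0.000000 = +0.000114;  D = -0.000022-0.000112i
d^3_{-1,1}: k∈[2..4] ⇒ +0.004128 -0.000004 +0.000000 = +0.004124;  D = -0.002793-0.003035i
d^3_{0,1}: k∈[1..3] ⇒ +0.090766 -0.000188 +0.000000 = +0.090578;  D = -0.087158-0.024657i
d^3_{1,1}: k∈[0..2] ⇒ +0.997935 -0.005504 +0.000003 = +0.992434;  D = -0.955007+0.269977i
d^3_{2,1}: k∈[0..1] ⇒ -0.082857 +0.000114 = -0.082743;  D = +0.056042-0.060875i
d^3_{3,1}: single k=0 term ⇒ +0.002664;  D = -0.000511+0.002615i
Y_3^{m'}(θ=0.3408,φ=3.7711) and Σ D·Y over m':
  (+0.0000-0.0000i)·(+0.0049+0.0148i)  (-0.0000-0.0001i)·(+0.0330-0.1024i)  (-0.0028-0.0030i)·(-0.3005+0.2189i)  (-0.0872-0.0247i)·(+0.5070+0.0000i)  (-0.9550+0.2700i)·(+0.3005+0.2189i)  (+0.0560-0.0609i)·(+0.0330+0.1024i)  (-0.0005+0.0026i)·(-0.0049+0.0148i)
Y_3^1(R⁻¹ n̂) = -0.380700-0.136381i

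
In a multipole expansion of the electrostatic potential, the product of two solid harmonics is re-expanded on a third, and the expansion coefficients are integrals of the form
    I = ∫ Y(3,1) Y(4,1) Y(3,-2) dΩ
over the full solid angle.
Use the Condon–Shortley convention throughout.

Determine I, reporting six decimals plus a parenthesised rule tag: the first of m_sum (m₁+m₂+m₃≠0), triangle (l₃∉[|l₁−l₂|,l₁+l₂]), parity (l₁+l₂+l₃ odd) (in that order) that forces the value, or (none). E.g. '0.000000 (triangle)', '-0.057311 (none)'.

0.145070 (none)

Rules hold: Σm=0, L=10 even, 1≤3≤7.
N = 7·9·7 = 441
Δ = 4!·2!·4!/11! = 1/34650
Racah Σ t=1..3: t=1:−1/72 t=2:+1/16 t=3:−1/72 = 5/144
⇒ 3j(3 4 3; 0 0 0)² = 2/77, sgn -1
Racah Σ t=1..2: t=1:−1/144 t=2:+1/48 = 1/72
⇒ 3j(3 4 3; 1 1 -2)² = 16/693, sgn -1
4πI² = N·(3j₀)²·(3jₘ)² = 32/121
I = +1·√(0.264463/4π) = 0.14506992
No selection rule forces the value: the integral is nonzero (none).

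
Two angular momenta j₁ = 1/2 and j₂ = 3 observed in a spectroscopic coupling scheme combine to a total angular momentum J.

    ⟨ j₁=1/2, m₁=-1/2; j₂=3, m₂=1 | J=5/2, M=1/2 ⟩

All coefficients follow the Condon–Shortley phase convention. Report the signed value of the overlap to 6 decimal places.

−√(4/7) = -0.755929

j₁+j₂−J=1  J+j₁−j₂=0  J−j₁+j₂=5  j₁+j₂+J+1=7
(j₁±m₁, j₂±m₂, J±M) = (0,1,4,2,3,2)
P² = 576/7
sum k=1..1:
  [1] −1/12 = -1/12
S = -1/12
C² = P²·S² = 4/7 ; C = -0.755929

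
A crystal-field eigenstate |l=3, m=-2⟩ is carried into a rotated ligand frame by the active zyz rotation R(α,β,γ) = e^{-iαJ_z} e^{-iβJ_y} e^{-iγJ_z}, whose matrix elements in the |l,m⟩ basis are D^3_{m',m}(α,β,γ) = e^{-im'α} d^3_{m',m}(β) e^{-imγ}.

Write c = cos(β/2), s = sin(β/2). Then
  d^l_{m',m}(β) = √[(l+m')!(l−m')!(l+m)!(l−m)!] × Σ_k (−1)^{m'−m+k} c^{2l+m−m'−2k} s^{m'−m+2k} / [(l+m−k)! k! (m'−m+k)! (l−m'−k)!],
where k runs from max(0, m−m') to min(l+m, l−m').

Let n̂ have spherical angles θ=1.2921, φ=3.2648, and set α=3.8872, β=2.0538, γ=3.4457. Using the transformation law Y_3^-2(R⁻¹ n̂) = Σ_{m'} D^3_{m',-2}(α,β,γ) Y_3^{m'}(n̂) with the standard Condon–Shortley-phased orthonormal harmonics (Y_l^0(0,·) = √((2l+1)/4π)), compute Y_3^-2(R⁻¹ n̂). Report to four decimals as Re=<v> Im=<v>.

Re=0.2492 Im=-0.3039

Need the full column D^3_{m',-2} for m'=−3..3 at α=3.8872, β=2.0538, γ=3.4457.
cos(β/2)=0.517474, sin(β/2)=0.855699
d^3_{-3,-2}: single k=1 term ⇒ +0.077775;  D = +0.074380-0.022728i
d^3_{-2,-2}: k∈[0..1] ⇒ +0.019201 -0.262522 = -0.243321;  D = +0.122720-0.210107i
d^3_{-1,-2}: k∈[0..1] ⇒ -0.100407 +0.549109 = +0.448702;  D = -0.096595-0.438181i
d^3_{0,-2}: k∈[0..1] ⇒ +0.287579 -0.786360 = -0.498782;  D = -0.409335-0.285005i
d^3_{1,-2}: k∈[0..1] ⇒ -0.549109 +0.750747 = +0.201638;  D = -0.199738+0.027616i
d^3_{2,-2}: k∈[0..1] ⇒ +0.717846 -0.392578 = +0.325268;  D = +0.206492-0.251317i
d^3_{3,-2}: single k=0 term ⇒ -0.581526;  D = -0.033600-0.580554i
Y_3^{m'}(θ=1.2921,φ=3.2648) and Σ D·Y over m':
  (+0.0744-0.0227i)·(-0.3457+0.1339i)  (+0.1227-0.2101i)·(+0.2520-0.0634i)  (-0.0966-0.4382i)·(+0.1917-0.0237i)  (-0.4093-0.2850i)·(-0.2691+0.0000i)  (-0.1997+0.0276i)·(-0.1917-0.0237i)  (+0.2065-0.2513i)·(+0.2520+0.0634i)  (-0.0336-0.5806i)·(+0.3457+0.1339i)
Y_3^-2(R⁻¹ n̂) = +0.249248-0.303914i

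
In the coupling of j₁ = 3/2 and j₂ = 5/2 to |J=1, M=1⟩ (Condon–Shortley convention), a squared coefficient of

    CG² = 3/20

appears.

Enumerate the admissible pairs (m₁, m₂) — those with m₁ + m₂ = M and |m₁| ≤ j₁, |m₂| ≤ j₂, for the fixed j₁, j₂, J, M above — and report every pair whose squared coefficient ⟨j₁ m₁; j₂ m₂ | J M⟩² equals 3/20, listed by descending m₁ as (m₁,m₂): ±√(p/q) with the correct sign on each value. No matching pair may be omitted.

(1/2,1/2): −√(3/20)

Admissible pairs with m₁+m₂ = M = 1: (-3/2,5/2), (-1/2,3/2), (1/2,1/2), (3/2,-1/2)
  (m₁,m₂)=(3/2,-1/2): CG² = 1/20, CG = +√(1/20)
  (m₁,m₂)=(1/2,1/2): CG² = 3/20, CG = −√(3/20)   ← matches the target
  (m₁,m₂)=(-1/2,3/2): CG² = 3/10, CG = +√(3/10)
  (m₁,m₂)=(-3/2,5/2): CG² = 1/2, CG = −√(1/2)
Pairs with CG² = 3/20: (1/2,1/2): −√(3/20)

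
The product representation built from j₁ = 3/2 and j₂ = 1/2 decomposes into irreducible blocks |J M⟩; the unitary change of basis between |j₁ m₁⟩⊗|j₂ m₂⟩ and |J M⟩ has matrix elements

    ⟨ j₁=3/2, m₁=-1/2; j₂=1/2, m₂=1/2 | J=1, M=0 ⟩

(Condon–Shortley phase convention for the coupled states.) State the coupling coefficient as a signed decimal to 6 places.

j₁+j₂−J=1  J+j₁−j₂=2  J−j₁+j₂=0  j₁+j₂+J+1=4
(j₁±m₁, j₂±m₂, J±M) = (1,2,1,0,1,1)
P² = 1/2
sum k=1..1:
  [1] −1/1 = -1
S = -1
C² = P²·S² = 1/2 ; C = -0.707107

−√(1/2) ≈ -0.707107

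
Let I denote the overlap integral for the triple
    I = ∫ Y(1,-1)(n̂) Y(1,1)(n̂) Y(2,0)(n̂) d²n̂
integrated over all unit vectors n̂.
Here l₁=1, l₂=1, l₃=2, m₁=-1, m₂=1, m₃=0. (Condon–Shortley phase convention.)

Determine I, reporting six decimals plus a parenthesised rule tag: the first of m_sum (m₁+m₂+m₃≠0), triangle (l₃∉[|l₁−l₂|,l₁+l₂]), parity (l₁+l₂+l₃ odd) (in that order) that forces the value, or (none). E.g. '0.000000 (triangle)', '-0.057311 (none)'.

0.126157 (none)

Rules hold: Σm=0, L=4 even, 0≤2≤2.
N = 3·3·5 = 45
Δ = 0!·2!·2!/5! = 1/30
Racah Σ t=0..0: t=0:+1/1 = 1/1
⇒ 3j(1 1 2; 0 0 0)² = 2/15, sgn +1
Racah Σ t=0..0: t=0:+1/4 = 1/4
⇒ 3j(1 1 2; -1 1 0)² = 1/30, sgn +1
4πI² = N·(3j₀)²·(3jₘ)² = 1/5
I = +1·√(0.2/4π) = 0.12615663
No selection rule forces the value: the integral is nonzero (none).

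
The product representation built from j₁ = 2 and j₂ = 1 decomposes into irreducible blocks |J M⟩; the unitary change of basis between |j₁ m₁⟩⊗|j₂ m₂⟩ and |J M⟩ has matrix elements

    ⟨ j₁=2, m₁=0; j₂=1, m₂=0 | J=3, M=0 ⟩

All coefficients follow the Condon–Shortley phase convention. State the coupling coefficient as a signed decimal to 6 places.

√[7·0!4!2!/7! · 2!2!1!1!3!3!] = √(48/5)
  +(−1)^0/∏(0,0,2,1,2,1)! = 1/4  (running 1/4)
⟨..|..⟩ = √(48/5)·(1/4) = +0.774597

+0.774597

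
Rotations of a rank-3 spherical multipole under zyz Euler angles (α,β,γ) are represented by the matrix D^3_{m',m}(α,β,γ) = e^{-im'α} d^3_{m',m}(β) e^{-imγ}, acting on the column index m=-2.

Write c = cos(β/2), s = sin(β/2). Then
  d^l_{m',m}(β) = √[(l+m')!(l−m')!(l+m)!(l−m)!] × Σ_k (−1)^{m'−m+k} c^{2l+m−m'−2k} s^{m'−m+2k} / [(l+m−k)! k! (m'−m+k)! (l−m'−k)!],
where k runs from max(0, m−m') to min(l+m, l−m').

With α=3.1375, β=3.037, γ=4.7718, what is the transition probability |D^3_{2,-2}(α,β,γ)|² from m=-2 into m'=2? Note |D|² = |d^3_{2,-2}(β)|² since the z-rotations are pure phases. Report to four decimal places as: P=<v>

D^3_{2,-2}(3.1375,3.0370,4.7718) = e^{-i·2·3.1375}·d^3_{2,-2}(3.0370)·e^{-i·-2·4.7718}. Compute d first:
With c≡cos(β/2)=0.052272 and s≡sin(β/2)=0.998633, N=[120·1·1·120]^{1/2}=120.000000
Admissible k: 0..1 (factorial args all ≥0)
  k=0: (−1)^4·120.0000/(24)·0.0523^2·0.9986^4 = +0.013588
  k=1: (−1)^5·120.0000/(120)·0.0523^0·0.9986^6 = -0.991825
d^3_{2,-2}(3.0370) = +0.013588 -0.991825 = -0.978238
|D^3_{2,-2}|² = |d^3_{2,-2}(β)|² = (-0.978238)² = 0.956949 (the z-rotation phases have unit modulus)

P=0.9569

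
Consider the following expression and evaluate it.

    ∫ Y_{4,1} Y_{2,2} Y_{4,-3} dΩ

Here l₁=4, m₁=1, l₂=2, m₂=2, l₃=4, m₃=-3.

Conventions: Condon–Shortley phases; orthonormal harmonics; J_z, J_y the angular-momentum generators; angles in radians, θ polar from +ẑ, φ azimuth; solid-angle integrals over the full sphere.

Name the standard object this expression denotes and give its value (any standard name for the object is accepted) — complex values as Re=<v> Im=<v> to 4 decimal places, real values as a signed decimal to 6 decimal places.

Gaunt coefficient, +0.159270

This is a Gaunt coefficient — the integral of a triple product of spherical harmonics over the sphere.
Checks pass: Σm=0; 10 even; l₃=4∈[2,6].
(2·4+1)(2·2+1)(2·4+1) = 405
Δ: 2! 6! 2! / 11! → 1/13860
sum: t=0:+1/192 t=1:−1/36 t=2:+1/192 = -5/288
3j²(4 2 4; 0 0 0) = Δ·Π!·Σ² = 20/693  (sign -1)
sum: t=2:+1/480 = 1/480
3j²(4 2 4; 1 2 -3) = Δ·Π!·Σ² = 3/110  (sign -1)
combine: 4πI² = 405·20/693·3/110 = 270/847
take √, sign +1: I = 0.15927046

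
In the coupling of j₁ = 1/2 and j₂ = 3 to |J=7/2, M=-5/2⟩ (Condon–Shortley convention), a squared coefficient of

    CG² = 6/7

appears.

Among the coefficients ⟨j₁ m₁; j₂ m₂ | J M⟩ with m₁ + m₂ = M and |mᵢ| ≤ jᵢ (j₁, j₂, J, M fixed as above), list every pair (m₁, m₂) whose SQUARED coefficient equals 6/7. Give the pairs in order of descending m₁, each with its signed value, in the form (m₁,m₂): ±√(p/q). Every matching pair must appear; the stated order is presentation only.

Admissible pairs with m₁+m₂ = M = -5/2: (-1/2,-2), (1/2,-3)
  (m₁,m₂)=(1/2,-3): CG² = 1/7, CG = +√(1/7)
  (m₁,m₂)=(-1/2,-2): CG² = 6/7, CG = +√(6/7)   ← matches the target
Pairs with CG² = 6/7: (-1/2,-2): +√(6/7)

(-1/2,-2): +√(6/7)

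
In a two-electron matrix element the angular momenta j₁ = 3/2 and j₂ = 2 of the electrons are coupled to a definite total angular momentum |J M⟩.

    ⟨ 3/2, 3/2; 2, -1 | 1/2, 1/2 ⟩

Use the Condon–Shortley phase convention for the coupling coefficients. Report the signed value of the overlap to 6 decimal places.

triangle: 3!×0!×1!/5! = 6/120
(j±m)!: 3!×0!×1!×3!×1!×0! = 36
prefactor² = (2J+1)×Δ×N² = 18/5
  k=0: +1/(0!×3!×0!×1!×0!×0!) = 1/6
Σ = 1/6  ⇒  CG² = 18/5×(1/6)² = 1/10
CG = +√(1/10) = +0.316228

+0.316228  (= +√(1/10))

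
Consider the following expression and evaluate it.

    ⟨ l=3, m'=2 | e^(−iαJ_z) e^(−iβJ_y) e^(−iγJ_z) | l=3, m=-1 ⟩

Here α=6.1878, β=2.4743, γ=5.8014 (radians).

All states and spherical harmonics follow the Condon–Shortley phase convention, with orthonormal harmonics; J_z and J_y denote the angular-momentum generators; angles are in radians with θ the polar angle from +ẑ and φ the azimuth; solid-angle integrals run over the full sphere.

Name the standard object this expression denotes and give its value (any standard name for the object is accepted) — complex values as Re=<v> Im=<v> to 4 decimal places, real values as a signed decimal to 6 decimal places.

This is a Wigner D-matrix element — the rotation-matrix element ⟨l m'| R(α,β,γ) |l m⟩ in the angular-momentum basis.
First d^3_{2,-1}(β=2.4743), then the phase factors e^{-i(2)α} and e^{-i(-1)γ}:
c=cos(2.474300/2)=0.327490, s=sin(2.474300/2)=0.944854; N=√[120·1·2·24]=75.894664
The bounds max(0,m−m')=0 and min(l+m,l−m')=1 give 2 terms
  k=0: (−1)^3·75.8947/(12)·0.3275^3·0.9449^3 = -0.187379
  k=1: (−1)^4·75.8947/(24)·0.3275^1·0.9449^5 = +0.779872
d^3_{2,-1}(2.4743) = -0.187379 +0.779872 = +0.592493
Attach z-rotation phases: D = e^{-i(2)(6.1878)}·(+0.592493)·e^{-i(-1)(5.8014)} = +0.567581-0.170001i

Wigner D-matrix element, Re=0.5676 Im=-0.1700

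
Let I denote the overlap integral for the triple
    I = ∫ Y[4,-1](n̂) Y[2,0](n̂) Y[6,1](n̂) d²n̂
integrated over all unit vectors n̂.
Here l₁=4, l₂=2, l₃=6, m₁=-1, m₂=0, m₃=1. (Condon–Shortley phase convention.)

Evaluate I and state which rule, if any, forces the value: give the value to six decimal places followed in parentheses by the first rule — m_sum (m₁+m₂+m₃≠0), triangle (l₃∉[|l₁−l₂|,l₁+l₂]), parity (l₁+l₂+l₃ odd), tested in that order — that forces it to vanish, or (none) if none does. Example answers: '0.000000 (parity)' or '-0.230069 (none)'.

Rules hold: Σm=0, L=12 even, 2≤6≤6.
N = 9·5·13 = 585
Δ = 0!·8!·4!/13! = 1/6435
Racah Σ t=0..0: t=0:+1/2304 = 1/2304
⇒ 3j(4 2 6; 0 0 0)² = 5/143, sgn +1
Racah Σ t=0..0: t=0:+1/2880 = 1/2880
⇒ 3j(4 2 6; -1 0 1)² = 14/429, sgn -1
4πI² = N·(3j₀)²·(3jₘ)² = 1050/1573
I = -1·√(0.667514/4π) = -0.23047581
No selection rule forces the value: the integral is nonzero (none).

-0.230476 (none)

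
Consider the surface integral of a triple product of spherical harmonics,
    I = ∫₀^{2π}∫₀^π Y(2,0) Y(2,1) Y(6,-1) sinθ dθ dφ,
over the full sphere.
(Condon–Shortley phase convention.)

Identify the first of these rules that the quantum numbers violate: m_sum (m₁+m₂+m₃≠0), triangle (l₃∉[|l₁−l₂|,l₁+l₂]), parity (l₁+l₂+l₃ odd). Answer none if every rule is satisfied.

triangle

m₁+m₂+m₃ = 0 + 1 − 1 = 0  ✓
triangle: need |l₁−l₂| ≤ l₃ ≤ l₁+l₂ = [0,4]; l₃=6 is outside  ✗
parity: l₁+l₂+l₃ = 10 is even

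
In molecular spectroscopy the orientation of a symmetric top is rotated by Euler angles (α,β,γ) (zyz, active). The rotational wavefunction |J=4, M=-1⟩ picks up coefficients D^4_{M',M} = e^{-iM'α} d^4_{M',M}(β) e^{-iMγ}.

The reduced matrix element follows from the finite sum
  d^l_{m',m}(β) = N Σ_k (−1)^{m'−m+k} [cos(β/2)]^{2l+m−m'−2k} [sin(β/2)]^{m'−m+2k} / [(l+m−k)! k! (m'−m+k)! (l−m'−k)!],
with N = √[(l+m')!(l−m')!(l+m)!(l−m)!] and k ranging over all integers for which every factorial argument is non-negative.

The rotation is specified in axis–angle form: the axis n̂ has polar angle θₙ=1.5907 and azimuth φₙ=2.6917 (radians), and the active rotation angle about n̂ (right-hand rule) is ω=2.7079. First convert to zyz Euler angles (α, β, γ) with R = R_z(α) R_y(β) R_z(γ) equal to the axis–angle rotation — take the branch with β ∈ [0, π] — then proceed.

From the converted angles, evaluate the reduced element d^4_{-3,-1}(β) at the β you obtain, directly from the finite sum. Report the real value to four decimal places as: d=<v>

d=-0.0254

Axis–angle → zyz. n̂ = (sinθₙcosφₙ, sinθₙsinφₙ, cosθₙ) = (-0.900315, +0.434783, -0.019902), ω = 2.7079.
R = I cosω + sinω [n̂]ₓ + (1−cosω) n̂n̂ᵀ gives
  R = [+0.638673, -0.738280, +0.216884; -0.755007, -0.546849, +0.361829; -0.148528, -0.394840, -0.906665]
β = atan2(√(R₁₃²+R₂₃²), R₃₃) = 2.706106; α = atan2(R₂₃, R₁₃) mod 2π = 1.030810; γ = atan2(R₃₂, −R₃₁) mod 2π = 5.072188
d^4_{-3,-1}(β=2.7061) via the finite sum:
Half-angle: c=0.216027, s=0.976387. N=√(1·5040·6·120)=1904.940944
The bounds max(0,m−m')=2 and min(l+m,l−m')=3 give 2 terms
  k=2: (−1)^0·1904.9409/(240)·0.2160^6·0.9764^2 = +0.000769
  k=3: (−1)^1·1904.9409/(144)·0.2160^4·0.9764^4 = -0.026184
d^4_{-3,-1}(2.7061) = +0.000769 -0.026184 = -0.025415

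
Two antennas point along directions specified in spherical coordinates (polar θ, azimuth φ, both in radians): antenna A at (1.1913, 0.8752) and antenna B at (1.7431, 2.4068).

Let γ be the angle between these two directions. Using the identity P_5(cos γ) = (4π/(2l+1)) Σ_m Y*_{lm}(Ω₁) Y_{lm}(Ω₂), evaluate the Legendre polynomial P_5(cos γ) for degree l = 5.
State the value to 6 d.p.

-0.051670

Addition theorem: P_5(cos γ) = (4π/11) Σ_m Y*_{lm}(Ω₁) Y_{lm}(Ω₂), m = −5…5:
  [-5]  conj(Y_{5,-5})(Ω₁) = -0.105924-0.302917i ; Y_{5,-5}(Ω₂) = +0.371155+0.218650i ; Δ = +0.026919-0.135589i
  [-4]  conj(Y_{5,-4})(Ω₁) = -0.378893-0.142274i ; Y_{5,-4}(Ω₂) = +0.232226-0.047660i ; Δ = -0.094770-0.014981i
  [-3]  conj(Y_{5,-3})(Ω₁) = -0.056696+0.032161i ; Y_{5,-3}(Ω₂) = -0.144033+0.196066i ; Δ = +0.001860-0.015748i
  [-2]  conj(Y_{5,-2})(Ω₁) = +0.056926-0.313537i ; Y_{5,-2}(Ω₂) = +0.025983+0.255843i ; Δ = +0.081695+0.006417i
  [-1]  conj(Y_{5,-1})(Ω₁) = -0.100240-0.120079i ; Y_{5,-1}(Ω₂) = -0.142018-0.128326i ; Δ = -0.001173+0.029917i
  [+0]  conj(Y_{5,0})(Ω₁) = +0.285078-0.000000i ; Y_{5,0}(Ω₂) = -0.260603+0.000000i ; Δ = -0.074292+0.000000i
  [+1]  conj(Y_{5,1})(Ω₁) = +0.100240-0.120079i ; Y_{5,1}(Ω₂) = +0.142018-0.128326i ; Δ = -0.001173-0.029917i
  [+2]  conj(Y_{5,2})(Ω₁) = +0.056926+0.313537i ; Y_{5,2}(Ω₂) = +0.025983-0.255843i ; Δ = +0.081695-0.006417i
  [+3]  conj(Y_{5,3})(Ω₁) = +0.056696+0.032161i ; Y_{5,3}(Ω₂) = +0.144033+0.196066i ; Δ = +0.001860+0.015748i
  [+4]  conj(Y_{5,4})(Ω₁) = -0.378893+0.142274i ; Y_{5,4}(Ω₂) = +0.232226+0.047660i ; Δ = -0.094770+0.014981i
  [+5]  conj(Y_{5,5})(Ω₁) = +0.105924-0.302917i ; Y_{5,5}(Ω₂) = -0.371155+0.218650i ; Δ = +0.026919+0.135589i
Σ over m = -0.045229+0.000000i; ×(4π/11) → -0.051670+0.000000i. Real part: -0.051670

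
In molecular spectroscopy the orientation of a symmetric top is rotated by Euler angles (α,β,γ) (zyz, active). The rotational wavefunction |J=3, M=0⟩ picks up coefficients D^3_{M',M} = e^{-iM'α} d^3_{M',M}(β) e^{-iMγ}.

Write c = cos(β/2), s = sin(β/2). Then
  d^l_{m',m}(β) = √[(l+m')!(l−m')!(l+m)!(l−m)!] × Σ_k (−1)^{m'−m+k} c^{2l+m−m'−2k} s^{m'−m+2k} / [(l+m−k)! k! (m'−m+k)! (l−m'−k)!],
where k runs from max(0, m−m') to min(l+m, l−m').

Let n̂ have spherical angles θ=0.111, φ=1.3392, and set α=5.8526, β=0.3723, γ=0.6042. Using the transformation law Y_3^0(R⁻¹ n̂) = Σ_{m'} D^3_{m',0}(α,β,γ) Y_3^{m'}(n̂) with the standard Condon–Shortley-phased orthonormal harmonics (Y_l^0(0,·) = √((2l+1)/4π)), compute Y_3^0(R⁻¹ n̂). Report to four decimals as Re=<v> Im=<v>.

Re=0.4150 Im=0.0000

Need the full column D^3_{m',0} for m'=−3..3 at α=5.8526, β=0.3723, γ=0.6042.
cos(β/2)=0.982724, sin(β/2)=0.185077
d^3_{-3,0}: single k=3 term ⇒ +0.026907;  D = +0.007411-0.025866i
d^3_{-2,0}: k∈[2..3] ⇒ +0.174981 -0.006206 = +0.168775;  D = +0.109965-0.128033i
d^3_{-1,0}: k∈[1..3] ⇒ +0.587625 -0.062526 +0.000739 = +0.525838;  D = +0.477841-0.219486i
d^3_{0,0}: k∈[0..3] ⇒ +0.900719 -0.287523 +0.010198 -0.000040 = +0.623354;  D = +0.623354+0.000000i
d^3_{1,0}: k∈[0..2] ⇒ -0.587625 +0.062526 -0.000739 = -0.525838;  D = -0.477841-0.219486i
d^3_{2,0}: k∈[0..1] ⇒ +0.174981 -0.006206 = +0.168775;  D = +0.109965+0.128033i
d^3_{3,0}: single k=0 term ⇒ -0.026907;  D = -0.007411-0.025866i
Y_3^{m'}(θ=0.111,φ=1.3392) and Σ D·Y over m':
  (+0.0074-0.0259i)·(-0.0004+0.0004i)  (+0.1100-0.1280i)·(-0.0111-0.0056i)  (+0.4778-0.2195i)·(+0.0324-0.1372i)  (+0.6234+0.0000i)·(+0.7190+0.0000i)  (-0.4778-0.2195i)·(-0.0324-0.1372i)  (+0.1100+0.1280i)·(-0.0111+0.0056i)  (-0.0074-0.0259i)·(+0.0004+0.0004i)
Y_3^0(R⁻¹ n̂) = +0.415021+0.000000i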